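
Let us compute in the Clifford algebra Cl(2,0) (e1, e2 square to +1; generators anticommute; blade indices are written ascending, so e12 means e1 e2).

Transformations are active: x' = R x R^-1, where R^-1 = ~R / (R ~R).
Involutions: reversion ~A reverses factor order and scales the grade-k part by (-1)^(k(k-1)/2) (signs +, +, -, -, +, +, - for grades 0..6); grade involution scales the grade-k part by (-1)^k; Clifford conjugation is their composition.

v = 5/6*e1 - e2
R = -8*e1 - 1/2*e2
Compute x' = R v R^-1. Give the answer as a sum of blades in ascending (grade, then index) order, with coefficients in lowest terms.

~R = -8*e1 - 1/2*e2, and R ~R = 257/4, so R^-1 = ~R / (257/4).
R v = -37/6 + 101/12*e12
Answer: 361/514*e1 + 845/771*e2


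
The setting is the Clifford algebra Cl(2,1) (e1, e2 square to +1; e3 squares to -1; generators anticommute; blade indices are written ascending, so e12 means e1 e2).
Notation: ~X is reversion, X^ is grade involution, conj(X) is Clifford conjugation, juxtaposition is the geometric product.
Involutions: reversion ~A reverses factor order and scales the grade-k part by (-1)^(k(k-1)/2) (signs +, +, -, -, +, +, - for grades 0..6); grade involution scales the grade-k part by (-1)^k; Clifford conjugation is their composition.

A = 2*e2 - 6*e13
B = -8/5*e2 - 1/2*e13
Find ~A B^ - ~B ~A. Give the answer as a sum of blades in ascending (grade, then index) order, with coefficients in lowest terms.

first term: 1/5 - 43/5*e123
second term: -1/5 + 43/5*e123
Answer: 2/5 - 86/5*e123


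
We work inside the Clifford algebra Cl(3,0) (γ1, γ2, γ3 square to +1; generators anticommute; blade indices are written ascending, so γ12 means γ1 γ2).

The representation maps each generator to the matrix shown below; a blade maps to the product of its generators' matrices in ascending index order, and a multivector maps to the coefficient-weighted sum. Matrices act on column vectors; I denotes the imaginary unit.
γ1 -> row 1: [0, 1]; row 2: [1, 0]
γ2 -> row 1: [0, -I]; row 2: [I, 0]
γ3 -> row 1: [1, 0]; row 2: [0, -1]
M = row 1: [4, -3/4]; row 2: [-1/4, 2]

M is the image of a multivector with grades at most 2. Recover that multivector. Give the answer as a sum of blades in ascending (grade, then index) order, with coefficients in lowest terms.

Method: 1, rho(γ1), rho(γ2), rho(γ3) form a trace-orthogonal basis of the 2x2 complex matrices (tr(X Y) = 2 if X = Y, else 0), so M = m0*1 + m1*rho(γ1) + m2*rho(γ2) + m3*rho(γ3) with m0 = tr(M)/2 = 3, m1 = tr(M rho(γ1))/2 = -1/2, m2 = tr(M rho(γ2))/2 = -I/4, m3 = tr(M rho(γ3))/2 = 1.
Multiplying table entries, the bivector images are rho(γ12) = I*rho(γ3), rho(γ13) = -I*rho(γ2), rho(γ23) = I*rho(γ1); with real blade coefficients the real parts of m0..m3 are the coefficients of 1, γ1, γ2, γ3 and the imaginary parts give the bivectors (γ23: Im m1, γ13: -Im m2, γ12: Im m3).
Answer: 3 - 1/2*γ1 + γ3 + 1/4*γ13


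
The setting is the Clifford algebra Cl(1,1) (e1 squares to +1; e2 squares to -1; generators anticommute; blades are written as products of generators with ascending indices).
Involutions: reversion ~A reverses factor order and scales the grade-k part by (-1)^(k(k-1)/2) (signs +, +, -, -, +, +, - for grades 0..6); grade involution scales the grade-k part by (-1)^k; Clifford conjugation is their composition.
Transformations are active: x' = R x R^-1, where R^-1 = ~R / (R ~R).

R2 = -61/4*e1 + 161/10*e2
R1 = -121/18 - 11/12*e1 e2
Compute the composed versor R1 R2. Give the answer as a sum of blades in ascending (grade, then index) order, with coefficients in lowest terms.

Distribute over the terms of R1 (each basis-blade product reordered to ascending indices, repeated generators contracted through their squares):
(-121/18) R2 = 7381/72*e1 - 19481/180*e2
(-11/12*e1 e2) R2 = 1771/120*e1 - 671/48*e2
Summing the partial products and collecting blades:
Answer: 21109/180*e1 - 87989/720*e2


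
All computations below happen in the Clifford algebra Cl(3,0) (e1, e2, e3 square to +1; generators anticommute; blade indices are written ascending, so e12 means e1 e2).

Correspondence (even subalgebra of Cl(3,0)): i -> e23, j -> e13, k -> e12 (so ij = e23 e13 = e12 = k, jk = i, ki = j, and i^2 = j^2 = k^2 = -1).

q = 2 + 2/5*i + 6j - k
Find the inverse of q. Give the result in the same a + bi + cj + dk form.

In blades: q = 2 - e12 + 6*e13 + 2/5*e23.
With qbar = 2 + e12 - 6*e13 - 2/5*e23 (scalar fixed, mapped units negated), q qbar = 1029/25 (the sum of squared coefficients), so q^-1 = qbar / (1029/25) = 50/1029 + 25/1029*e12 - 50/343*e13 - 10/1029*e23; translating back:
Answer: 50/1029 - 10/1029*i - 50/343*j + 25/1029*k


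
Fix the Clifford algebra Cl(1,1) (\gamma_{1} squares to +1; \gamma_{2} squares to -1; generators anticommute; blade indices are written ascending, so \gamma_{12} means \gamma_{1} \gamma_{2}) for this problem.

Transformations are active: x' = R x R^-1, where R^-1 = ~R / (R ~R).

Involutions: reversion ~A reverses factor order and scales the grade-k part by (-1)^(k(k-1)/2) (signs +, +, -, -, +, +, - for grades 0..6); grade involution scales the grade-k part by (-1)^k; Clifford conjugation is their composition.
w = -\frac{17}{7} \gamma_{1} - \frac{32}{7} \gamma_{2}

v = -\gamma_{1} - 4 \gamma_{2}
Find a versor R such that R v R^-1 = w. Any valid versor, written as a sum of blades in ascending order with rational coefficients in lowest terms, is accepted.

Take R = v + w = -\frac{24}{7} \gamma_{1} - \frac{60}{7} \gamma_{2}. Because q(v) = q(w) = -15, conjugation by R sends v exactly to w.
Answer: -\frac{24}{7} \gamma_{1} - \frac{60}{7} \gamma_{2}


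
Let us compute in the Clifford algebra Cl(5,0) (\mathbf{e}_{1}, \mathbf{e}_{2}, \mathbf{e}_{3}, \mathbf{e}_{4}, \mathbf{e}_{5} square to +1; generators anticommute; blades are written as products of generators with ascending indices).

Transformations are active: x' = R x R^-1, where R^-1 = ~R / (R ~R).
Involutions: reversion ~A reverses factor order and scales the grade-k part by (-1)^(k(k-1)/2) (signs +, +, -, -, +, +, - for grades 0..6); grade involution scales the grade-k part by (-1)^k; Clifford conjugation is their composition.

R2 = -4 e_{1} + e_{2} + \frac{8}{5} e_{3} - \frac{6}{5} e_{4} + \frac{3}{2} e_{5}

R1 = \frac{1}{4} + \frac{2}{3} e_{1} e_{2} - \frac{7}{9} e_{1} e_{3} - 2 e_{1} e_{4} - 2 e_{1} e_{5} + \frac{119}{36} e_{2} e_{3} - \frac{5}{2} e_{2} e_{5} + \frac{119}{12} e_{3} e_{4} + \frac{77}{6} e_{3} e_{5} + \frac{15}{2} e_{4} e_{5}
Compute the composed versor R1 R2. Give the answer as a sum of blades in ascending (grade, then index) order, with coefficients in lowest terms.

Distribute over the terms of R2 (each basis-blade product reordered to ascending indices, repeated generators contracted through their squares):
R1 (-4 e_{1}) = -e_{1} + \frac{8}{3} e_{2} - \frac{28}{9} e_{3} - 8 e_{4} - 8 e_{5} - \frac{119}{9} e_{1} e_{2} e_{3} + 10 e_{1} e_{2} e_{5} - \frac{119}{3} e_{1} e_{3} e_{4} - \frac{154}{3} e_{1} e_{3} e_{5} - 30 e_{1} e_{4} e_{5}
R1 (e_{2}) = \frac{2}{3} e_{1} + \frac{1}{4} e_{2} - \frac{119}{36} e_{3} + \frac{5}{2} e_{5} + \frac{7}{9} e_{1} e_{2} e_{3} + 2 e_{1} e_{2} e_{4} + 2 e_{1} e_{2} e_{5} + \frac{119}{12} e_{2} e_{3} e_{4} + \frac{77}{6} e_{2} e_{3} e_{5} + \frac{15}{2} e_{2} e_{4} e_{5}
R1 (\frac{8}{5} e_{3}) = -\frac{56}{45} e_{1} + \frac{238}{45} e_{2} + \frac{2}{5} e_{3} - \frac{238}{15} e_{4} - \frac{308}{15} e_{5} + \frac{16}{15} e_{1} e_{2} e_{3} + \frac{16}{5} e_{1} e_{3} e_{4} + \frac{16}{5} e_{1} e_{3} e_{5} + 4 e_{2} e_{3} e_{5} + 12 e_{3} e_{4} e_{5}
R1 (-\frac{6}{5} e_{4}) = \frac{12}{5} e_{1} - \frac{119}{10} e_{3} - \frac{3}{10} e_{4} + 9 e_{5} - \frac{4}{5} e_{1} e_{2} e_{4} + \frac{14}{15} e_{1} e_{3} e_{4} - \frac{12}{5} e_{1} e_{4} e_{5} - \frac{119}{30} e_{2} e_{3} e_{4} - 3 e_{2} e_{4} e_{5} + \frac{77}{5} e_{3} e_{4} e_{5}
R1 (\frac{3}{2} e_{5}) = -3 e_{1} - \frac{15}{4} e_{2} + \frac{77}{4} e_{3} + \frac{45}{4} e_{4} + \frac{3}{8} e_{5} + e_{1} e_{2} e_{5} - \frac{7}{6} e_{1} e_{3} e_{5} - 3 e_{1} e_{4} e_{5} + \frac{119}{24} e_{2} e_{3} e_{5} + \frac{119}{8} e_{3} e_{4} e_{5}
Summing the partial products and collecting blades:
Answer: -\frac{98}{45} e_{1} + \frac{401}{90} e_{2} + \frac{4}{3} e_{3} - \frac{155}{12} e_{4} - \frac{1999}{120} e_{5} - \frac{512}{45} e_{1} e_{2} e_{3} + \frac{6}{5} e_{1} e_{2} e_{4} + 13 e_{1} e_{2} e_{5} - \frac{533}{15} e_{1} e_{3} e_{4} - \frac{493}{10} e_{1} e_{3} e_{5} - \frac{177}{5} e_{1} e_{4} e_{5} + \frac{119}{20} e_{2} e_{3} e_{4} + \frac{523}{24} e_{2} e_{3} e_{5} + \frac{9}{2} e_{2} e_{4} e_{5} + \frac{1691}{40} e_{3} e_{4} e_{5}


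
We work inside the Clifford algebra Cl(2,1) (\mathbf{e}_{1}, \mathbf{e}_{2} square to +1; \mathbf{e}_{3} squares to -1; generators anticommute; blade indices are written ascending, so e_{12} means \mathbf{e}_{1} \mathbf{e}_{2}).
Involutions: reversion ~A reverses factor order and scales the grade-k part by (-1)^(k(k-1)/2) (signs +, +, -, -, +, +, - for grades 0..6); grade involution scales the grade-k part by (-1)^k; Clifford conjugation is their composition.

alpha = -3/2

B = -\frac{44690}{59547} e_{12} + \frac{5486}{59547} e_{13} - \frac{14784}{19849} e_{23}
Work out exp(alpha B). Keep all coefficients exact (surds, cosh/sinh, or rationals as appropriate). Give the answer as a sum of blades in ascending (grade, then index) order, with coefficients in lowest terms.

B^2 term by term: the squares give (-\frac{44690}{59547})^2*(e_{12})^2 + (\frac{5486}{59547})^2*(e_{13})^2 + (-\frac{14784}{19849})^2*(e_{23})^2 = \frac{1997196100}{3545845209}*(-1) + \frac{30096196}{3545845209}*(+1) + \frac{218566656}{393982801}*(+1) = 0 (each basis 2-blade squares to minus the product of its generators' squares); cross terms between blades sharing an index anticommute and cancel. So B^2 = 0.
B^2 = 0, and the exponential is exactly linear here: exp(alpha B) = 1 + alpha B (parabolic case).
Answer: 1 + \frac{22345}{19849} e_{12} - \frac{2743}{19849} e_{13} + \frac{22176}{19849} e_{23}


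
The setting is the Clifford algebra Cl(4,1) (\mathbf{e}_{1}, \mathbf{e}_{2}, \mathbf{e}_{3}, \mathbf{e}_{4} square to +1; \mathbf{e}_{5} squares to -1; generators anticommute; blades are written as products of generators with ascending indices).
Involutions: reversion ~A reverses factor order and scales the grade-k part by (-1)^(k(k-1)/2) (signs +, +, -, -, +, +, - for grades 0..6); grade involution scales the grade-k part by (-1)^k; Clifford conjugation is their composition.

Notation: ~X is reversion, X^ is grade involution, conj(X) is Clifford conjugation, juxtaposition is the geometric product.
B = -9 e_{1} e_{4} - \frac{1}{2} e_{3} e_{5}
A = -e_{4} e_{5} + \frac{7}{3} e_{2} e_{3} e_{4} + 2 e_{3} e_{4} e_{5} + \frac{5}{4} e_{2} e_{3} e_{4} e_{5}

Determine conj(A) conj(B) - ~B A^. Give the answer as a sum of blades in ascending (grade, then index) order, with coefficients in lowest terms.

first term: -e_{4} - 9 e_{1} e_{5} - \frac{5}{8} e_{2} e_{4} - \frac{1}{2} e_{3} e_{4} - 21 e_{1} e_{2} e_{3} + 18 e_{1} e_{3} e_{5} - \frac{7}{6} e_{2} e_{4} e_{5} - \frac{45}{4} e_{1} e_{2} e_{3} e_{5}
second term: e_{4} - 9 e_{1} e_{5} - \frac{5}{8} e_{2} e_{4} - \frac{1}{2} e_{3} e_{4} - 21 e_{1} e_{2} e_{3} + 18 e_{1} e_{3} e_{5} - \frac{7}{6} e_{2} e_{4} e_{5} + \frac{45}{4} e_{1} e_{2} e_{3} e_{5}
Answer: -2 e_{4} - \frac{45}{2} e_{1} e_{2} e_{3} e_{5}


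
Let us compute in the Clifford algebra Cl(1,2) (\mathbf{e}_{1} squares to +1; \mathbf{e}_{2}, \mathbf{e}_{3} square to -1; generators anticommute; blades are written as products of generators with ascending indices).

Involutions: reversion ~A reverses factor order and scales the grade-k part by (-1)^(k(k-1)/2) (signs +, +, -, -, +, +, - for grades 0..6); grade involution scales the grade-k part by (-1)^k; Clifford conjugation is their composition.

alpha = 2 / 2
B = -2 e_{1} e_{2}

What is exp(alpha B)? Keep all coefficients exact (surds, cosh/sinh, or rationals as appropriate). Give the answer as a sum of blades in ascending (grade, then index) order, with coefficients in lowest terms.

B^2 = (-2)^2*(e_{1} e_{2})^2 = 4*(+1) = 4 (a basis 2-blade squares to minus the product of its generators' squares).
B^2 = 4 — hyperbolic case — the even/odd split gives cosh and sinh: l = 2, alpha*l = 2, so exp(alpha B) = cosh(2) + (sinh(2)/2)*B = \cosh{\left(2 \right)} + (\frac{\sinh{\left(2 \right)}}{2})*B.
Answer: \cosh{\left(2 \right)} - \sinh{\left(2 \right)} e_{1} e_{2}


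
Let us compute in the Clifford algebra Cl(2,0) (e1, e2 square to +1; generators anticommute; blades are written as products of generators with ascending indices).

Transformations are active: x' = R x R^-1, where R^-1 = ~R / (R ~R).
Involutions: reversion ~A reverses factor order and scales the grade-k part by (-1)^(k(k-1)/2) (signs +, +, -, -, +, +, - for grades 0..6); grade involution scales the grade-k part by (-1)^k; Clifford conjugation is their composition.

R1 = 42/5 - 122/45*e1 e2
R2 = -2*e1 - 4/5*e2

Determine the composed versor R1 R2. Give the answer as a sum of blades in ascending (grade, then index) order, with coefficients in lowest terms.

Distribute over the terms of R1 (each basis-blade product reordered to ascending indices, repeated generators contracted through their squares):
(42/5) R2 = -84/5*e1 - 168/25*e2
(-122/45*e1 e2) R2 = 488/225*e1 - 244/45*e2
Summing the partial products and collecting blades:
Answer: -3292/225*e1 - 2732/225*e2


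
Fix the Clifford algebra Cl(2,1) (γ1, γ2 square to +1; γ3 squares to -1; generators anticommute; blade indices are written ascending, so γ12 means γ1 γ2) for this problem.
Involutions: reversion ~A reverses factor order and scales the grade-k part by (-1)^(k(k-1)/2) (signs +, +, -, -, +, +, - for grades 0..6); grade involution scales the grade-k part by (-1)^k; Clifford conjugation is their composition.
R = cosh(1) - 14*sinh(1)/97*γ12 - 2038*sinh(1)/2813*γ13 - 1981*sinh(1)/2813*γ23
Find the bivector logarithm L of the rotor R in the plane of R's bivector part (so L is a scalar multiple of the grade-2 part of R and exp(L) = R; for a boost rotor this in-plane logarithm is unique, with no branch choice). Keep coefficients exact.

The scalar part of R is cosh(1), giving the rapidity magnitude (cosh is even); the bivector part supplies orientation, its quotient by sinh of the rapidity is the plane, and L = rapidity * plane — unique in that plane, since flipping both signs leaves L unchanged.
Concretely: cosh(rapidity) = cosh(1) gives rapidity = ±1, and since rapidity/sinh(rapidity) is even the sign is immaterial: L = (rapidity/sinh(rapidity)) * <R>_2 = (1/sinh(1)) * <R>_2.
Answer: -14/97*γ12 - 2038/2813*γ13 - 1981/2813*γ23


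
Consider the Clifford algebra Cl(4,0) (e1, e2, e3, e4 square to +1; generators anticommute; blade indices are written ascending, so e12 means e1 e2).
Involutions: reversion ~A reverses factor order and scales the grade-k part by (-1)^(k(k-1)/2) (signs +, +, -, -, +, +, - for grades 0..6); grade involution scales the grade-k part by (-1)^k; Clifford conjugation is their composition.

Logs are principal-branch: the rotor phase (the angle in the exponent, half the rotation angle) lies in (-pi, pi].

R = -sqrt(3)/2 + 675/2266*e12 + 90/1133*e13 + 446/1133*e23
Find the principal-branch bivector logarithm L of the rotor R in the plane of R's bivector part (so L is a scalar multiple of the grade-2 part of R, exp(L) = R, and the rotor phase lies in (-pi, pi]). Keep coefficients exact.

The scalar part of R is -sqrt(3)/2, which fixes the principal-branch rotor phase; the unit plane is then the bivector part divided by the sine of that phase, and L is that plane scaled by the phase.
Concretely: cos(phase) = -sqrt(3)/2 gives phase = ±5*pi/6, and since phase/sin(phase) is even the sign is immaterial: L = (phase/sin(phase)) * <R>_2 = (5*pi/3) * <R>_2.
Answer: 1125*pi/2266*e12 + 150*pi/1133*e13 + 2230*pi/3399*e23


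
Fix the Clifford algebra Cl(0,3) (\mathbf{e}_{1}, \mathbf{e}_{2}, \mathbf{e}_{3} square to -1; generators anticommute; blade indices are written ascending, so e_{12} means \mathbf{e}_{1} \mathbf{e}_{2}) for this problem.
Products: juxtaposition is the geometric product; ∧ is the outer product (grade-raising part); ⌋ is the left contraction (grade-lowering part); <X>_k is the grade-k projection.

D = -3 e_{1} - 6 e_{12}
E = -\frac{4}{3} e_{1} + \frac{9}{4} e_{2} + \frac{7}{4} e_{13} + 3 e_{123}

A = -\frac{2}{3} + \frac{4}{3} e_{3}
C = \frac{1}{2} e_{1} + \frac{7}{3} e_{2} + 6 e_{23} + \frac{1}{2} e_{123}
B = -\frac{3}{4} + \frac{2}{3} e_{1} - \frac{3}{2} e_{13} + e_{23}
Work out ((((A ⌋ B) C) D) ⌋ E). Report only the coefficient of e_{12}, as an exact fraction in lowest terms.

step 1: \frac{1}{2} - \frac{22}{9} e_{1} + \frac{4}{3} e_{2} + e_{13} - \frac{2}{3} e_{23}
step 2: \frac{19}{9} + \frac{7}{12} e_{1} + \frac{5}{3} e_{2} - \frac{163}{18} e_{3} - \frac{10}{27} e_{12} + \frac{2}{3} e_{13} + \frac{38}{9} e_{23} - \frac{205}{12} e_{123}
step 3: -\frac{17}{36} - \frac{49}{3} e_{1} + \frac{83}{18} e_{2} - \frac{209}{2} e_{3} - \frac{23}{3} e_{12} - \frac{105}{2} e_{13} - \frac{189}{4} e_{23} + \frac{125}{3} e_{123}
step 4: \frac{3325}{18} - \frac{8747}{216} e_{1} - \frac{2537}{16} e_{2} + \frac{619}{12} e_{3} + \frac{627}{2} e_{12} + \frac{1873}{144} e_{13} + 49 e_{23} - \frac{17}{12} e_{123}
Answer: \frac{627}{2}


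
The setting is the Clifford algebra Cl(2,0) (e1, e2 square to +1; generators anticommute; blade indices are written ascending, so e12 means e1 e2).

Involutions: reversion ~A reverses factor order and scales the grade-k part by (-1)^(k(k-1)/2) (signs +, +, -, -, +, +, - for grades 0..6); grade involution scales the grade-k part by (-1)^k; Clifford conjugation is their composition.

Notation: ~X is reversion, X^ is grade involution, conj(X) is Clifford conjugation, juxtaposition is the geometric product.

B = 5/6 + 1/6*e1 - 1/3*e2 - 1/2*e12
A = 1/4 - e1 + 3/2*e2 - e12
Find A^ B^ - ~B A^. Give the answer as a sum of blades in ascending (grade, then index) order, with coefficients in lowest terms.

first term: -23/24 - 7/24*e1 - 11/6*e2 - 7/8*e12
second term: 11/8 - 5/24*e1 - 2*e2 - 5/8*e12
Answer: -7/3 - 1/12*e1 + 1/6*e2 - 1/4*e12


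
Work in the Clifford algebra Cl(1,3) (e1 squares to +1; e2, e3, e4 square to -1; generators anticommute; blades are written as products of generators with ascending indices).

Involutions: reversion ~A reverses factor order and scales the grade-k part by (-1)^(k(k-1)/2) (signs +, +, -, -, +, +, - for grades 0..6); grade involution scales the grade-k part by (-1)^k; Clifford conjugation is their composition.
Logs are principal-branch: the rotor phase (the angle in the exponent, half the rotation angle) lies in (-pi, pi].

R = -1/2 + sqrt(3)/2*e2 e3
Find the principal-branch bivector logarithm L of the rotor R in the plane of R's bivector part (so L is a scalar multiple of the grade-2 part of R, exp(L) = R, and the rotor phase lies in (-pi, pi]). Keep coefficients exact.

The scalar part of R is -1/2, and that scalar determines the rotor phase on the principal branch; recovering the unit plane as bivector-part over sine of the phase gives L = phase * plane.
Concretely: cos(phase) = -1/2 gives phase = ±2*pi/3, and since phase/sin(phase) is even the sign is immaterial: L = (phase/sin(phase)) * <R>_2 = (4*sqrt(3)*pi/9) * <R>_2.
Answer: 2*pi/3*e2 e3


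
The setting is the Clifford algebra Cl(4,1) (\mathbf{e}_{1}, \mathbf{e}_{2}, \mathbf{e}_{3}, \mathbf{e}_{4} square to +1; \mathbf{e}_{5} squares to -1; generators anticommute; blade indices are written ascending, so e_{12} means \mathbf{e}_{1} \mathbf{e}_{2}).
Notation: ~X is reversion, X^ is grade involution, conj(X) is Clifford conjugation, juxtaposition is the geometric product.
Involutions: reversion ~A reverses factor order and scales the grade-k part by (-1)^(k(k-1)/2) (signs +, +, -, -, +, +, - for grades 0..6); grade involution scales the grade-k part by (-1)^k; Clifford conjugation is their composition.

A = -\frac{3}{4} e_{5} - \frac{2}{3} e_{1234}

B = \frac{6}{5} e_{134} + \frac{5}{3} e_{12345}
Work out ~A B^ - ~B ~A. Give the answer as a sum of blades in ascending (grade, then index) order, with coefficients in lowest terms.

first term: \frac{4}{5} e_{2} + \frac{10}{9} e_{5} - \frac{5}{4} e_{1234} - \frac{9}{10} e_{1345}
second term: -\frac{4}{5} e_{2} - \frac{10}{9} e_{5} + \frac{5}{4} e_{1234} + \frac{9}{10} e_{1345}
Answer: \frac{8}{5} e_{2} + \frac{20}{9} e_{5} - \frac{5}{2} e_{1234} - \frac{9}{5} e_{1345}


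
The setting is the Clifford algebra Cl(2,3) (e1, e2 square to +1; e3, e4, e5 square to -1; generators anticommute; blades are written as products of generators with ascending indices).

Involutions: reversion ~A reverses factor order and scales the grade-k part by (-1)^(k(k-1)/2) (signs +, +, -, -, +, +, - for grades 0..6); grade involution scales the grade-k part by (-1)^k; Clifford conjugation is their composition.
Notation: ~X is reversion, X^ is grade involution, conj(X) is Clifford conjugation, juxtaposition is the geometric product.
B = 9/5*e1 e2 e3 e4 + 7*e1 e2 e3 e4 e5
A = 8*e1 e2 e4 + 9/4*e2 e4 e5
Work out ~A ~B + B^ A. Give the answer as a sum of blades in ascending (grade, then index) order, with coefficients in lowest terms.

first term: 72/5*e3 - 63/4*e1 e3 + 56*e3 e5 + 81/20*e1 e3 e5
second term: 72/5*e3 - 63/4*e1 e3 + 56*e3 e5 - 81/20*e1 e3 e5
Answer: 144/5*e3 - 63/2*e1 e3 + 112*e3 e5


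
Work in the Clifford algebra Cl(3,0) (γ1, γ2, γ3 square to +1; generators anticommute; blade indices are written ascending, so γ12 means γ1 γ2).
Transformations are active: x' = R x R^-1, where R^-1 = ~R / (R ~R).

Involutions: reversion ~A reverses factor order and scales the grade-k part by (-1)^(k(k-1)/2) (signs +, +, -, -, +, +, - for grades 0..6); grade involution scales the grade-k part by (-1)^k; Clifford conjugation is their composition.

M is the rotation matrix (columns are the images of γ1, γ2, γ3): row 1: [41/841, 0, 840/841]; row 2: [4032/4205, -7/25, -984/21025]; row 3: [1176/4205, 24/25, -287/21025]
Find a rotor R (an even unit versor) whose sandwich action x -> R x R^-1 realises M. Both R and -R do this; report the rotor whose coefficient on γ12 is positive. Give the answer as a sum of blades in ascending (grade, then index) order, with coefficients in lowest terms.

Method: write R = a + b12*γ12 + b13*γ13 + b23*γ23 with a^2 + b12^2 + b13^2 + b23^2 = 1 (so R^-1 = ~R). Expanding the columns R e_j ~R gives tr M = 4a^2 - 1 and, from the antisymmetric part, M21 - M12 = -4a*b12, M13 - M31 = 4a*b13, M32 - M23 = -4a*b23.
Here tr M = -5149/21025, so a^2 = (1 + tr M)/4 = 3969/21025 and a = ±63/145. Taking a = 63/145: M21 - M12 = 4032/4205, M13 - M31 = 3024/4205, M32 - M23 = 21168/21025, giving b12 = -16/29, b13 = 12/29, b23 = -84/145, i.e. R = 63/145 - 16/29*γ12 + 12/29*γ13 - 84/145*γ23.
Its γ12 coefficient is negative, so report the other preimage -R.
Answer: -63/145 + 16/29*γ12 - 12/29*γ13 + 84/145*γ23. Sheet selection: the two-to-one cover makes ±R indistinguishable at the matrix level (trace -5149/21025), so uniqueness comes from the required sign on γ12.


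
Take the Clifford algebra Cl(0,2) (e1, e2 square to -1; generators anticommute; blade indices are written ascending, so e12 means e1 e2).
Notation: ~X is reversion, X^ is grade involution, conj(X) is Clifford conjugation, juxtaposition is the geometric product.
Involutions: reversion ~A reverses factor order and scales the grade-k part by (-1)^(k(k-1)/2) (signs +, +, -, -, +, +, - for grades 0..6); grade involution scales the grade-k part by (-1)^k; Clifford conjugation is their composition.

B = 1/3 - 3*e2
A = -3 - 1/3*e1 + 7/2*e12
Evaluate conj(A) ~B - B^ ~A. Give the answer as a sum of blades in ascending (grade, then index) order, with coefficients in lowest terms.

first term: -1 - 187/18*e1 + 9*e2 - 13/6*e12
second term: -1 - 191/18*e1 - 9*e2 - 1/6*e12
Answer: 2/9*e1 + 18*e2 - 2*e12


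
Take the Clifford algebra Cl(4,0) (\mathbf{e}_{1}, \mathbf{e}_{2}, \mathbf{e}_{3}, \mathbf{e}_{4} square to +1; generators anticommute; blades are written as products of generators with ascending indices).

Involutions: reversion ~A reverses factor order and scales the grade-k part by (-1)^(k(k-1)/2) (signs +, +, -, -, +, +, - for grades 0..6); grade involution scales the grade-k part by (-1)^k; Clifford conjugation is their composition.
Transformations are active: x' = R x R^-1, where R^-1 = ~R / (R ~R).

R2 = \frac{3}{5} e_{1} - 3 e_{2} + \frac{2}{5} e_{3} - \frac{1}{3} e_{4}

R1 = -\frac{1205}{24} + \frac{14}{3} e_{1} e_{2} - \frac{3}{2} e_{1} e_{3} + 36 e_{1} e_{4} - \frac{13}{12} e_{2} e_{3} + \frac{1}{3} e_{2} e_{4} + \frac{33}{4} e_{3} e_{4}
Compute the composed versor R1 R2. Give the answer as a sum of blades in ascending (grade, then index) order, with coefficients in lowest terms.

Distribute over the terms of R2 (each basis-blade product reordered to ascending indices, repeated generators contracted through their squares):
R1 (\frac{3}{5} e_{1}) = -\frac{241}{8} e_{1} - \frac{14}{5} e_{2} + \frac{9}{10} e_{3} - \frac{108}{5} e_{4} - \frac{13}{20} e_{1} e_{2} e_{3} + \frac{1}{5} e_{1} e_{2} e_{4} + \frac{99}{20} e_{1} e_{3} e_{4}
R1 (-3 e_{2}) = -14 e_{1} + \frac{1205}{8} e_{2} - \frac{13}{4} e_{3} + e_{4} - \frac{9}{2} e_{1} e_{2} e_{3} + 108 e_{1} e_{2} e_{4} - \frac{99}{4} e_{2} e_{3} e_{4}
R1 (\frac{2}{5} e_{3}) = -\frac{3}{5} e_{1} - \frac{13}{30} e_{2} - \frac{241}{12} e_{3} - \frac{33}{10} e_{4} + \frac{28}{15} e_{1} e_{2} e_{3} - \frac{72}{5} e_{1} e_{3} e_{4} - \frac{2}{15} e_{2} e_{3} e_{4}
R1 (-\frac{1}{3} e_{4}) = -12 e_{1} - \frac{1}{9} e_{2} - \frac{11}{4} e_{3} + \frac{1205}{72} e_{4} - \frac{14}{9} e_{1} e_{2} e_{4} + \frac{1}{2} e_{1} e_{3} e_{4} + \frac{13}{36} e_{2} e_{3} e_{4}
Summing the partial products and collecting blades:
Answer: -\frac{2269}{40} e_{1} + \frac{53021}{360} e_{2} - \frac{1511}{60} e_{3} - \frac{2579}{360} e_{4} - \frac{197}{60} e_{1} e_{2} e_{3} + \frac{4799}{45} e_{1} e_{2} e_{4} - \frac{179}{20} e_{1} e_{3} e_{4} - \frac{2207}{90} e_{2} e_{3} e_{4}


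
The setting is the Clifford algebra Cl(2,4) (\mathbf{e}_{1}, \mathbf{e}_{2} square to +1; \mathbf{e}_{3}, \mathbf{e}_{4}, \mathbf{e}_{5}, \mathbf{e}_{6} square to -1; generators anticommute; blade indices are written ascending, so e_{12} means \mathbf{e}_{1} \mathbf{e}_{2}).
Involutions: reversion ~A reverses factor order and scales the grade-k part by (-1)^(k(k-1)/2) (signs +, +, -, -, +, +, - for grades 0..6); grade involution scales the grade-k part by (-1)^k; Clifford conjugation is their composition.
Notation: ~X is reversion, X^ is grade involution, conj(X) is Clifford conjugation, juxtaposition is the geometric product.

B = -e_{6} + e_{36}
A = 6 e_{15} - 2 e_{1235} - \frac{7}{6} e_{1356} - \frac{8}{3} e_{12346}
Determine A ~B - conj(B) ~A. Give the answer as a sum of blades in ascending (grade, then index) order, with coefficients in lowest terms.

first term: \frac{7}{6} e_{15} + \frac{8}{3} e_{124} - \frac{7}{6} e_{135} - 6 e_{156} - \frac{8}{3} e_{1234} + 2 e_{1256} + 6 e_{1356} + 2 e_{12356}
second term: \frac{7}{6} e_{15} + \frac{8}{3} e_{124} - \frac{7}{6} e_{135} - 6 e_{156} + \frac{8}{3} e_{1234} - 2 e_{1256} - 6 e_{1356} - 2 e_{12356}
Answer: -\frac{16}{3} e_{1234} + 4 e_{1256} + 12 e_{1356} + 4 e_{12356}


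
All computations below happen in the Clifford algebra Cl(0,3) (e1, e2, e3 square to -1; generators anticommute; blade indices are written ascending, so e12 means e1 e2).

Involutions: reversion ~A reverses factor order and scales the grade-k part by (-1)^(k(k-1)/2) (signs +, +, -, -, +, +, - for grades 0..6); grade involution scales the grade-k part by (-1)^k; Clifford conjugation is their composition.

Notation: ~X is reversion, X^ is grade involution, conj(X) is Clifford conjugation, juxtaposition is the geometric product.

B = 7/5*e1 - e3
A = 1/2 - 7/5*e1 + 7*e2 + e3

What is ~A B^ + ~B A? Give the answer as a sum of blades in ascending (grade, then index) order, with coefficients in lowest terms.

first term: -74/25 - 7/10*e1 + 1/2*e3 + 49/5*e12 + 7*e23
second term: 74/25 + 7/10*e1 - 1/2*e3 + 49/5*e12 + 7*e23
Answer: 98/5*e12 + 14*e23


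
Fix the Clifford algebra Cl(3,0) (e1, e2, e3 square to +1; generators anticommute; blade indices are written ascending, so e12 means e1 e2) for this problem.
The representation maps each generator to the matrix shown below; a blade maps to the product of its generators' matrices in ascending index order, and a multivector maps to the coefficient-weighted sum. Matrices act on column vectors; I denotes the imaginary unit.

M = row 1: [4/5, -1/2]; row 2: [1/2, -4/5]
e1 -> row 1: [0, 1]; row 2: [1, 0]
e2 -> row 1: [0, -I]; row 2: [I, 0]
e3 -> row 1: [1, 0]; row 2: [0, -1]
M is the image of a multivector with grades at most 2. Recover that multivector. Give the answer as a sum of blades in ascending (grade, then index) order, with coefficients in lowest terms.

Method: 1, rho(e1), rho(e2), rho(e3) form a trace-orthogonal basis of the 2x2 complex matrices (tr(X Y) = 2 if X = Y, else 0), so M = m0*1 + m1*rho(e1) + m2*rho(e2) + m3*rho(e3) with m0 = tr(M)/2 = 0, m1 = tr(M rho(e1))/2 = 0, m2 = tr(M rho(e2))/2 = -I/2, m3 = tr(M rho(e3))/2 = 4/5.
Multiplying table entries, the bivector images are rho(e12) = I*rho(e3), rho(e13) = -I*rho(e2), rho(e23) = I*rho(e1); with real blade coefficients the real parts of m0..m3 are the coefficients of 1, e1, e2, e3 and the imaginary parts give the bivectors (e23: Im m1, e13: -Im m2, e12: Im m3).
Answer: 4/5*e3 + 1/2*e13


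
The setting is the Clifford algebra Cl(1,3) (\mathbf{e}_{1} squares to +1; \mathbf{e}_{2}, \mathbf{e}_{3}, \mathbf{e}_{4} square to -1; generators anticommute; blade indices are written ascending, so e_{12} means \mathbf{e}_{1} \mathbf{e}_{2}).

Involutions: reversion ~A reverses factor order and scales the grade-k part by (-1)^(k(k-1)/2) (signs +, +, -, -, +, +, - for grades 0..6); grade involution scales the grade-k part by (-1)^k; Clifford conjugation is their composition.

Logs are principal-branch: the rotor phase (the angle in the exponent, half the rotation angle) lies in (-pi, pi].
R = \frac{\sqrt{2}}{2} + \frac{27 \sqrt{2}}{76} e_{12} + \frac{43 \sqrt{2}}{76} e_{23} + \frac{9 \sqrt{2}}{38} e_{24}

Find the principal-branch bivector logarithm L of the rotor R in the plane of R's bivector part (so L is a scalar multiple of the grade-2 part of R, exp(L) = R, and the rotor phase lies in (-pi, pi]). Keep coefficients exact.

The scalar part of R is \frac{\sqrt{2}}{2}, and that scalar determines the rotor phase on the principal branch; recovering the unit plane as bivector-part over sine of the phase gives L = phase * plane.
Concretely: cos(phase) = \frac{\sqrt{2}}{2} gives phase = ±\frac{\pi}{4}, and since phase/sin(phase) is even the sign is immaterial: L = (phase/sin(phase)) * <R>_2 = (\frac{\sqrt{2} \pi}{4}) * <R>_2.
Answer: \frac{27 \pi}{152} e_{12} + \frac{43 \pi}{152} e_{23} + \frac{9 \pi}{76} e_{24}


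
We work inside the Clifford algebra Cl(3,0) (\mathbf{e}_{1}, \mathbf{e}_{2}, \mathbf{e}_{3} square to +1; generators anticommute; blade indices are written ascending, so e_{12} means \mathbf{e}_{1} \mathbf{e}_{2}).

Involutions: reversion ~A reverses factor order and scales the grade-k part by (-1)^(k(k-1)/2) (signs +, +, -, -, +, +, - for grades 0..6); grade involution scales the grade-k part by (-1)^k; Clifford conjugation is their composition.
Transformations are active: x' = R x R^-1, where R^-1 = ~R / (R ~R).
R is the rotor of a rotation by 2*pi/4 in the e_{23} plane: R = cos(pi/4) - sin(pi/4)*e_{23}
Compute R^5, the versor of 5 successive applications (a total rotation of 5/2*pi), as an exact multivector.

Half-angle bookkeeping: 5 applications in e_{23} add up to rotor phase 5*pi/4 = \frac{5 \pi}{4}, so R^5 = cos(\frac{5 \pi}{4}) - sin(\frac{5 \pi}{4})*e_{23}.
cos(\frac{5 \pi}{4}) = - \frac{\sqrt{2}}{2} and sin(\frac{5 \pi}{4}) = - \frac{\sqrt{2}}{2}, so R^5 = - \frac{\sqrt{2}}{2} + \frac{\sqrt{2}}{2} e_{23}. The net rotation is 1/2*pi (after discarding 1 full turn, each of which contributes a factor -1 to the rotor); the rotor keeps the half-angle phase exactly.
Answer: - \frac{\sqrt{2}}{2} + \frac{\sqrt{2}}{2} e_{23}


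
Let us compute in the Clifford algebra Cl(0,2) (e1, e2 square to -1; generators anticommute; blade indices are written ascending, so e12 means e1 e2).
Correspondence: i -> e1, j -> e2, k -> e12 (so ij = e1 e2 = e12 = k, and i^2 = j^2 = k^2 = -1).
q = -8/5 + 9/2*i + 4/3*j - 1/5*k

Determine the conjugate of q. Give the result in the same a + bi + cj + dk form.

In blades: q = -8/5 + 9/2*e1 + 4/3*e2 - 1/5*e12.
Conjugation here is Clifford conjugation: the scalar is fixed and the grade-1 and grade-2 blades all flip sign, giving -8/5 - 9/2*e1 - 4/3*e2 + 1/5*e12; translating back:
Answer: -8/5 - 9/2*i - 4/3*j + 1/5*k


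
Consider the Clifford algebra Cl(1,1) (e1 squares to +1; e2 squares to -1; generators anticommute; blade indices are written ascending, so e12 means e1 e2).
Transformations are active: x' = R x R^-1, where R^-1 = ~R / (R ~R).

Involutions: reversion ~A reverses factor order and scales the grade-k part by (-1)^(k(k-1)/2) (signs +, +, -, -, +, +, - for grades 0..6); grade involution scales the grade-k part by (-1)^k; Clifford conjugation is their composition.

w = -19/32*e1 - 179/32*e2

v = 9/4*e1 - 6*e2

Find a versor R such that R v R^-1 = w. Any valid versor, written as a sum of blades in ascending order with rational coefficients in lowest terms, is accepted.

Construction: equal norms (both -495/16) license R = v + w = 53/32*e1 - 371/32*e2 — nothing changes along that direction, while (v - w)/2 changes sign, so v maps onto w.
Answer: 53/32*e1 - 371/32*e2


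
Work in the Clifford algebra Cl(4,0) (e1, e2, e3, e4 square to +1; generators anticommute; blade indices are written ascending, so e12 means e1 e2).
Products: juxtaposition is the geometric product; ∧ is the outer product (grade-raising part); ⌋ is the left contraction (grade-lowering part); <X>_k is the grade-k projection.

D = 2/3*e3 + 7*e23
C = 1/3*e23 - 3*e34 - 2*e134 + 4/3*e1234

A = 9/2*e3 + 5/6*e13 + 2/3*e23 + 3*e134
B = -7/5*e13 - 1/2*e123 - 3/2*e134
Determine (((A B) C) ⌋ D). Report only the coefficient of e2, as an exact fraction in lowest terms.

step 1: 17/3 + 199/30*e1 - 5/12*e2 + 109/20*e4 - 191/60*e12 + 27/4*e14 + 3/2*e24 - e124
step 2: 62/45*e3 + 463/45*e13 - 83/18*e23 - 2297/90*e34 - 91/18*e123 - 2791/90*e134 + 499/90*e234 + 1667/90*e1234
step 3: 8963/270 - 434/45*e2
Answer: -434/45


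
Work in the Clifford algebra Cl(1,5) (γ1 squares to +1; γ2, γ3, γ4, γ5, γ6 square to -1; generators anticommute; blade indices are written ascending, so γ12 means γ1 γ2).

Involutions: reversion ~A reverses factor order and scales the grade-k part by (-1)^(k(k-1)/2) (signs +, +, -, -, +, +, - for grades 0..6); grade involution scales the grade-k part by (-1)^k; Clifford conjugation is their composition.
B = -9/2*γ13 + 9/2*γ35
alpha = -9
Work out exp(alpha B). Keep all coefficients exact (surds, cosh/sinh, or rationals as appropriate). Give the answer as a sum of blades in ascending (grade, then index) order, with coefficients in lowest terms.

B^2 term by term: the squares give (-9/2)^2*(γ13)^2 + (9/2)^2*(γ35)^2 = 81/4*(+1) + 81/4*(-1) = 0 (each basis 2-blade squares to minus the product of its generators' squares); cross terms between blades sharing an index anticommute and cancel. So B^2 = 0.
B^2 = 0, and the exponential is exactly linear here: exp(alpha B) = 1 + alpha B (parabolic case).
Answer: 1 + 81/2*γ13 - 81/2*γ35


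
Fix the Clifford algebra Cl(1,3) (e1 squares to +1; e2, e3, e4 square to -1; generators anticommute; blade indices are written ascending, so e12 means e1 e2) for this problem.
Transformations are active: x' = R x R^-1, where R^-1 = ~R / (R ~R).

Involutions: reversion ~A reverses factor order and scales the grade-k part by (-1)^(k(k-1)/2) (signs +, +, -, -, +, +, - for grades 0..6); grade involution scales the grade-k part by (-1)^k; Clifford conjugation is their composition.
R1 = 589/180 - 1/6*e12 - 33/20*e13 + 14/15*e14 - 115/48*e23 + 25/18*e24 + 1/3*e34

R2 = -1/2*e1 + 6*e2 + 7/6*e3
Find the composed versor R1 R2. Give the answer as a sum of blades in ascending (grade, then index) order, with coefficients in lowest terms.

Distribute over the terms of R2 (each basis-blade product reordered to ascending indices, repeated generators contracted through their squares):
R1 (-1/2*e1) = -589/360*e1 - 1/12*e2 - 33/40*e3 + 7/15*e4 + 115/96*e123 - 25/36*e124 - 1/6*e134
R1 (6*e2) = e1 + 589/30*e2 - 115/8*e3 + 25/3*e4 + 99/10*e123 - 28/5*e124 + 2*e234
R1 (7/6*e3) = 77/40*e1 + 805/288*e2 + 4123/1080*e3 + 7/18*e4 - 7/36*e123 - 49/45*e134 - 175/108*e234
Summing the partial products and collecting blades:
Answer: 58/45*e1 + 32177/1440*e2 - 12293/1080*e3 + 827/90*e4 + 15701/1440*e123 - 1133/180*e124 - 113/90*e134 + 41/108*e234


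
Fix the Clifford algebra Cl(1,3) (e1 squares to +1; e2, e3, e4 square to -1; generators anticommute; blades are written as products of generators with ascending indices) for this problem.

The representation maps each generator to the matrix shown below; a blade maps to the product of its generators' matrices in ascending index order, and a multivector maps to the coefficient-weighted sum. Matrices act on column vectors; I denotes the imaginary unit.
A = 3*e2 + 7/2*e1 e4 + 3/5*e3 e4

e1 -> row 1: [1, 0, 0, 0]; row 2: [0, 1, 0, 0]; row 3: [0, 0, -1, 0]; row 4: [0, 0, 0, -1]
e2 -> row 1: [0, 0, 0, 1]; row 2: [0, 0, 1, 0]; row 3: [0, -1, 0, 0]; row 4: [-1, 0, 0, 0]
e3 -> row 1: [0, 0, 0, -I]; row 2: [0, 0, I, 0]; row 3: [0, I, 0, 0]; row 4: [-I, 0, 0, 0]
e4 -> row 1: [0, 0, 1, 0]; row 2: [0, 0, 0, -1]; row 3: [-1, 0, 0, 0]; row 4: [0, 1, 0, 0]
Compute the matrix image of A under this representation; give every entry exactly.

Bivector images (products of the table entries): rho(e1 e4) = rho(e1)rho(e4) = row 1: [0, 0, 1, 0]; row 2: [0, 0, 0, -1]; row 3: [1, 0, 0, 0]; row 4: [0, -1, 0, 0]; rho(e3 e4) = rho(e3)rho(e4) = row 1: [0, -I, 0, 0]; row 2: [-I, 0, 0, 0]; row 3: [0, 0, 0, -I]; row 4: [0, 0, -I, 0].
M = (3)*rho(e2) + (7/2)*rho(e1 e4) + (3/5)*rho(e3 e4), summed entrywise:
Answer: row 1: [0, -3*I/5, 7/2, 3]; row 2: [-3*I/5, 0, 3, -7/2]; row 3: [7/2, -3, 0, -3*I/5]; row 4: [-3, -7/2, -3*I/5, 0]


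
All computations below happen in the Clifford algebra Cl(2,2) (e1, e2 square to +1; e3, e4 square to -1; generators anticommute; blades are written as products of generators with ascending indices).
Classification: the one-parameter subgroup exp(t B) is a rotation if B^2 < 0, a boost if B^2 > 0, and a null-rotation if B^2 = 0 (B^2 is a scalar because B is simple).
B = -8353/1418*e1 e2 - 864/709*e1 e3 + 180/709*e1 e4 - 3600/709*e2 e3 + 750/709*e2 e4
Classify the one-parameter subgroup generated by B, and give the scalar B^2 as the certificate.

B^2 term by term: the squares give (-8353/1418)^2*(e1 e2)^2 + (-864/709)^2*(e1 e3)^2 + (180/709)^2*(e1 e4)^2 + (-3600/709)^2*(e2 e3)^2 + (750/709)^2*(e2 e4)^2 = 69772609/2010724*(-1) + 746496/502681*(+1) + 32400/502681*(+1) + 12960000/502681*(+1) + 562500/502681*(+1) = -25/4 (each basis 2-blade squares to minus the product of its generators' squares); cross terms between blades sharing an index anticommute and cancel; the commuting (index-disjoint) pairs give grade-4 terms 2*c*c'*(blade product), which cancel blade by blade — e1 e2 e3 e4: 1296000/502681 - 1296000/502681 = 0 — confirming B is simple. So B^2 = -25/4.
Answer: rotation, certificate B^2 = -25/4. Key observation: B^2 = -25/4 is a conjugation invariant, so its sign decides the class regardless of the surface form of B.


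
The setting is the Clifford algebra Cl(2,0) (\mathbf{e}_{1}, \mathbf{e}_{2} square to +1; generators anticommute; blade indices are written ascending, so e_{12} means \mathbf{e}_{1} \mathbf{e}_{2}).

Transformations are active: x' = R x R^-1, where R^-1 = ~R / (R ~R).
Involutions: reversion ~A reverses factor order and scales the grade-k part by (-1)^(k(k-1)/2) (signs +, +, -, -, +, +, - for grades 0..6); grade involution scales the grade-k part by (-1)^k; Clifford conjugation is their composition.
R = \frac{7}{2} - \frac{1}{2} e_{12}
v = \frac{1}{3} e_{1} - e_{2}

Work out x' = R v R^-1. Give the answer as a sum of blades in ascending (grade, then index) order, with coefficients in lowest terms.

~R = \frac{7}{2} + \frac{1}{2} e_{12}, and R ~R = \frac{25}{2}, so R^-1 = ~R / (\frac{25}{2}).
R v = \frac{5}{3} e_{1} - \frac{10}{3} e_{2}
Answer: \frac{3}{5} e_{1} - \frac{13}{15} e_{2}
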